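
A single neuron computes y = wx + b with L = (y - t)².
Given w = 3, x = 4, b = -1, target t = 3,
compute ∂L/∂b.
∂L/∂b = 16

y = wx + b = (3)(4) + -1 = 11
∂L/∂y = 2(y - t) = 2(11 - 3) = 16
∂y/∂b = 1
∂L/∂b = ∂L/∂y · ∂y/∂b = 16 × 1 = 16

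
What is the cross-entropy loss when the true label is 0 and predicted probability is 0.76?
L = 1.427

L = -0·log(0.76) - 1·log(0.24) = -log(0.24) = 1.427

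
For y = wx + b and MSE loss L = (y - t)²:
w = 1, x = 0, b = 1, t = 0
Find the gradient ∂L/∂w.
∂L/∂w = 0

y = wx + b = (1)(0) + 1 = 1
∂L/∂y = 2(y - t) = 2(1 - 0) = 2
∂y/∂w = x = 0
∂L/∂w = ∂L/∂y · ∂y/∂w = 2 × 0 = 0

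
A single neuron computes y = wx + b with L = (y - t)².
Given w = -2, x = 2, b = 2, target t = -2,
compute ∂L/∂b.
∂L/∂b = 0

y = wx + b = (-2)(2) + 2 = -2
∂L/∂y = 2(y - t) = 2(-2 - -2) = 0
∂y/∂b = 1
∂L/∂b = ∂L/∂y · ∂y/∂b = 0 × 1 = 0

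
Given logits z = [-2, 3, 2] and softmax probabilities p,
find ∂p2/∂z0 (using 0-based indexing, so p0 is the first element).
∂p2/∂z0 = -0.001312

p = softmax(z) = [0.004902, 0.7275, 0.2676]
p2 = 0.2676, p0 = 0.004902

∂p2/∂z0 = -p2 × p0 = -0.2676 × 0.004902 = -0.001312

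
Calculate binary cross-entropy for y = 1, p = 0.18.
L = 1.715

L = -1·log(0.18) - 0·log(0.82) = -log(0.18) = 1.715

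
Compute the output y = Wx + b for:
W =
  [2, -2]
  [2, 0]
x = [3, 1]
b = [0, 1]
y = [4, 7]

Wx = [2×3 + -2×1, 2×3 + 0×1]
   = [4, 6]
y = Wx + b = [4 + 0, 6 + 1] = [4, 7]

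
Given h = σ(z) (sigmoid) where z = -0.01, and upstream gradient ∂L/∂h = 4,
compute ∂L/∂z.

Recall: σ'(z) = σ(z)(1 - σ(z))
∂L/∂z = 1

σ(-0.01) = 0.4975
σ'(-0.01) = σ(-0.01)(1 - σ(-0.01)) = 0.4975 × 0.5025 = 0.25
∂L/∂z = ∂L/∂h · σ'(z) = 4 × 0.25 = 1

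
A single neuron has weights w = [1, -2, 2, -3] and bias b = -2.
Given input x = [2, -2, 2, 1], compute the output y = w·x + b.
y = 5

y = (1)(2) + (-2)(-2) + (2)(2) + (-3)(1) + -2 = 5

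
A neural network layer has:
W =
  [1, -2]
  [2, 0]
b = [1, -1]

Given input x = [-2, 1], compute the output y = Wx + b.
y = [-3, -5]

Wx = [1×-2 + -2×1, 2×-2 + 0×1]
   = [-4, -4]
y = Wx + b = [-4 + 1, -4 + -1] = [-3, -5]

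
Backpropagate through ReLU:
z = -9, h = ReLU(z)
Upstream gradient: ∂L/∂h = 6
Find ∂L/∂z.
∂L/∂z = 0

h = ReLU(-9) = 0
Since z < 0: ∂h/∂z = 0
∂L/∂z = ∂L/∂h · ∂h/∂z = 6 × 0 = 0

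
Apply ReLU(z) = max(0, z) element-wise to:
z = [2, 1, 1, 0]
h = [2, 1, 1, 0]

ReLU applied element-wise: max(0,2)=2, max(0,1)=1, max(0,1)=1, max(0,0)=0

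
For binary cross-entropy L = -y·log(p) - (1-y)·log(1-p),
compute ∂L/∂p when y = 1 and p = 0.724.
∂L/∂p = -1.381

∂L/∂p = -y/p + (1-y)/(1-p) = -1/0.724 + 0 = -1.381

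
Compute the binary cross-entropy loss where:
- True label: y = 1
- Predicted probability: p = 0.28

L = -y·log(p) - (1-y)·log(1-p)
L = 1.273

L = -1·log(0.28) - 0·log(0.72) = -log(0.28) = 1.273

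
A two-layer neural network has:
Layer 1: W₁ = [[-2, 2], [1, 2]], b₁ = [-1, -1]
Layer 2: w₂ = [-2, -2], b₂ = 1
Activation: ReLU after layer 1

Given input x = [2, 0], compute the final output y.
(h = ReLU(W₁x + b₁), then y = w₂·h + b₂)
y = -1

Layer 1 pre-activation: z₁ = [-5, 1]
After ReLU: h = [0, 1]
Layer 2 output: y = -2×0 + -2×1 + 1 = -1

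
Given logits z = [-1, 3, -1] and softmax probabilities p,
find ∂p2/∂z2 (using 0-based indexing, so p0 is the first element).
∂p2/∂z2 = 0.01736

p = softmax(z) = [0.01767, 0.9647, 0.01767]
p2 = 0.01767

∂p2/∂z2 = p2(1 - p2) = 0.01767 × (1 - 0.01767) = 0.01736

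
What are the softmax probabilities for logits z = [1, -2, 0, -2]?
p = [0.6815, 0.0339, 0.2507, 0.0339]

exp(z) = [2.718, 0.1353, 1, 0.1353]
Sum = 3.989
p = [0.6815, 0.0339, 0.2507, 0.0339]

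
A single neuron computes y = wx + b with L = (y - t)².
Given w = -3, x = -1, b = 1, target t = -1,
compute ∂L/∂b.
∂L/∂b = 10

y = wx + b = (-3)(-1) + 1 = 4
∂L/∂y = 2(y - t) = 2(4 - -1) = 10
∂y/∂b = 1
∂L/∂b = ∂L/∂y · ∂y/∂b = 10 × 1 = 10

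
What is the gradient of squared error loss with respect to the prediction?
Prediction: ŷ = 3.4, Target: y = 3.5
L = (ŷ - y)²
∂L/∂ŷ = -0.2

∂L/∂ŷ = 2(ŷ - y) = 2(3.4 - 3.5) = 2(-0.1) = -0.2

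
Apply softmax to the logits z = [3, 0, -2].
p = [0.9465, 0.0471, 0.0064]

exp(z) = [20.09, 1, 0.1353]
Sum = 21.22
p = [0.9465, 0.0471, 0.0064]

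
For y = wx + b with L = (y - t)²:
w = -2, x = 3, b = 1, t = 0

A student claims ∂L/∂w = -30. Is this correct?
Correct

y = (-2)(3) + 1 = -5
∂L/∂y = 2(y - t) = 2(-5 - 0) = -10
∂y/∂w = x = 3
∂L/∂w = -10 × 3 = -30

Claimed value: -30
Correct: The correct gradient is -30.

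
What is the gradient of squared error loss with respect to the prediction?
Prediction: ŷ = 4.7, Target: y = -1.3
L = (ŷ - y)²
∂L/∂ŷ = 12.0

∂L/∂ŷ = 2(ŷ - y) = 2(4.7 - -1.3) = 2(6.0) = 12.0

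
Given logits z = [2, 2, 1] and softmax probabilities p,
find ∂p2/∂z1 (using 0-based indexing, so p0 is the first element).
∂p2/∂z1 = -0.06561

p = softmax(z) = [0.4223, 0.4223, 0.1554]
p2 = 0.1554, p1 = 0.4223

∂p2/∂z1 = -p2 × p1 = -0.1554 × 0.4223 = -0.06561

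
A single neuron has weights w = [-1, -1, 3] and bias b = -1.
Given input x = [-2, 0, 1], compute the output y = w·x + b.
y = 4

y = (-1)(-2) + (-1)(0) + (3)(1) + -1 = 4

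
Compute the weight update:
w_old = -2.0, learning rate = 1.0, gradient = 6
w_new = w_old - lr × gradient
w_new = -8

w_new = w - η·∂L/∂w = -2.0 - 1.0×(6) = -2.0 - (6) = -8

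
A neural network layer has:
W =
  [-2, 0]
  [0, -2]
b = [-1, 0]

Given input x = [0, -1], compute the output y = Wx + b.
y = [-1, 2]

Wx = [-2×0 + 0×-1, 0×0 + -2×-1]
   = [0, 2]
y = Wx + b = [0 + -1, 2 + 0] = [-1, 2]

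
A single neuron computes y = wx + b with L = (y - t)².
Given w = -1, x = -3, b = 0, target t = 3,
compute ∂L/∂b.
∂L/∂b = 0

y = wx + b = (-1)(-3) + 0 = 3
∂L/∂y = 2(y - t) = 2(3 - 3) = 0
∂y/∂b = 1
∂L/∂b = ∂L/∂y · ∂y/∂b = 0 × 1 = 0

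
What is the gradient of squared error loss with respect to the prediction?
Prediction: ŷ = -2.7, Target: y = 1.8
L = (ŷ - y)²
∂L/∂ŷ = -9.0

∂L/∂ŷ = 2(ŷ - y) = 2(-2.7 - 1.8) = 2(-4.5) = -9.0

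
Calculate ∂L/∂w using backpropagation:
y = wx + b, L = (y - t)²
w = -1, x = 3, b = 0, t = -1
∂L/∂w = -12

y = wx + b = (-1)(3) + 0 = -3
∂L/∂y = 2(y - t) = 2(-3 - -1) = -4
∂y/∂w = x = 3
∂L/∂w = ∂L/∂y · ∂y/∂w = -4 × 3 = -12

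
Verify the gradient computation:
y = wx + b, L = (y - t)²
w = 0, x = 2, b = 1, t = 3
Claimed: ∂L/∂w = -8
Correct

y = (0)(2) + 1 = 1
∂L/∂y = 2(y - t) = 2(1 - 3) = -4
∂y/∂w = x = 2
∂L/∂w = -4 × 2 = -8

Claimed value: -8
Correct: The correct gradient is -8.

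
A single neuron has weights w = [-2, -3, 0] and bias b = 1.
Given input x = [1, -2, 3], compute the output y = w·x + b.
y = 5

y = (-2)(1) + (-3)(-2) + (0)(3) + 1 = 5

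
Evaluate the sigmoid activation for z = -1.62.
0.1652

sigmoid(-1.62) = 1/(1 + e^(1.62)) = 1/(1 + 5.053) = 0.1652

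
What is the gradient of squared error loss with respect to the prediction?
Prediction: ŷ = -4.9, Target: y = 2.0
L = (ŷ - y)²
∂L/∂ŷ = -13.8

∂L/∂ŷ = 2(ŷ - y) = 2(-4.9 - 2.0) = 2(-6.9) = -13.8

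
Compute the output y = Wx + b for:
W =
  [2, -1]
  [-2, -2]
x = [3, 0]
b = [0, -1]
y = [6, -7]

Wx = [2×3 + -1×0, -2×3 + -2×0]
   = [6, -6]
y = Wx + b = [6 + 0, -6 + -1] = [6, -7]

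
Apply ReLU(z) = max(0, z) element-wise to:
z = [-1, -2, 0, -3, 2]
h = [0, 0, 0, 0, 2]

ReLU applied element-wise: max(0,-1)=0, max(0,-2)=0, max(0,0)=0, max(0,-3)=0, max(0,2)=2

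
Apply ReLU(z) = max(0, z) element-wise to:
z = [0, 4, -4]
h = [0, 4, 0]

ReLU applied element-wise: max(0,0)=0, max(0,4)=4, max(0,-4)=0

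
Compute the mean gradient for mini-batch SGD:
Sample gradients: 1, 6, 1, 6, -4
Average gradient = 2

Average = (1/5)(1 + 6 + 1 + 6 + -4) = 10/5 = 2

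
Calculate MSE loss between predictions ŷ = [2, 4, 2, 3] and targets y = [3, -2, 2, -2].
MSE = 15.5

MSE = (1/4)((2-3)² + (4--2)² + (2-2)² + (3--2)²) = (1/4)(1 + 36 + 0 + 25) = 15.5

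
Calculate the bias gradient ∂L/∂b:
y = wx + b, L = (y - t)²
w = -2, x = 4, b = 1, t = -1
∂L/∂b = -12

y = wx + b = (-2)(4) + 1 = -7
∂L/∂y = 2(y - t) = 2(-7 - -1) = -12
∂y/∂b = 1
∂L/∂b = ∂L/∂y · ∂y/∂b = -12 × 1 = -12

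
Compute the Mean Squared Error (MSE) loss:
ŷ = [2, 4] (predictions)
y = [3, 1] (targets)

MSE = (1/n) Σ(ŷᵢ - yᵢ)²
MSE = 5

MSE = (1/2)((2-3)² + (4-1)²) = (1/2)(1 + 9) = 5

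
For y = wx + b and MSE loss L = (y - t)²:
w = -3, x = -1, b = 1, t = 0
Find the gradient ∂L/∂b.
∂L/∂b = 8

y = wx + b = (-3)(-1) + 1 = 4
∂L/∂y = 2(y - t) = 2(4 - 0) = 8
∂y/∂b = 1
∂L/∂b = ∂L/∂y · ∂y/∂b = 8 × 1 = 8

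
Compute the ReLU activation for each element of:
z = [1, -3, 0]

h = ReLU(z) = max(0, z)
h = [1, 0, 0]

ReLU applied element-wise: max(0,1)=1, max(0,-3)=0, max(0,0)=0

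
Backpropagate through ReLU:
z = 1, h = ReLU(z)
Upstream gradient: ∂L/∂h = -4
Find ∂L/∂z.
∂L/∂z = -4

h = ReLU(1) = 1
Since z > 0: ∂h/∂z = 1
∂L/∂z = ∂L/∂h · ∂h/∂z = -4 × 1 = -4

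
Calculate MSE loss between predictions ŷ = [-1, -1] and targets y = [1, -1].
MSE = 2

MSE = (1/2)((-1-1)² + (-1--1)²) = (1/2)(4 + 0) = 2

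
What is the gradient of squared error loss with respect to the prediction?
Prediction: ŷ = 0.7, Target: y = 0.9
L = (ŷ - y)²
∂L/∂ŷ = -0.4

∂L/∂ŷ = 2(ŷ - y) = 2(0.7 - 0.9) = 2(-0.2) = -0.4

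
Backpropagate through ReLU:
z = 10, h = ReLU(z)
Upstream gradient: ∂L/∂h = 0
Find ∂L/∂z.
∂L/∂z = 0

h = ReLU(10) = 10
Since z > 0: ∂h/∂z = 1
∂L/∂z = ∂L/∂h · ∂h/∂z = 0 × 1 = 0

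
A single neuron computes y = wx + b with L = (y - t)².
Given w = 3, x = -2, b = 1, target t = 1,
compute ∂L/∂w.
∂L/∂w = 24

y = wx + b = (3)(-2) + 1 = -5
∂L/∂y = 2(y - t) = 2(-5 - 1) = -12
∂y/∂w = x = -2
∂L/∂w = ∂L/∂y · ∂y/∂w = -12 × -2 = 24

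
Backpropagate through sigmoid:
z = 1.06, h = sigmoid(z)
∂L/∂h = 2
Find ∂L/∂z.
∂L/∂z = 0.3822

σ(1.06) = 0.7427
σ'(1.06) = σ(1.06)(1 - σ(1.06)) = 0.7427 × 0.2573 = 0.1911
∂L/∂z = ∂L/∂h · σ'(z) = 2 × 0.1911 = 0.3822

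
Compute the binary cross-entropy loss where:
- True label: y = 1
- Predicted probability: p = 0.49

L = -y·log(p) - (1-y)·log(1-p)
L = 0.7133

L = -1·log(0.49) - 0·log(0.51) = -log(0.49) = 0.7133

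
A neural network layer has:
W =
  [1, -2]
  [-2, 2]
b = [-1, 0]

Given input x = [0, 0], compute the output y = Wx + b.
y = [-1, 0]

Wx = [1×0 + -2×0, -2×0 + 2×0]
   = [0, 0]
y = Wx + b = [0 + -1, 0 + 0] = [-1, 0]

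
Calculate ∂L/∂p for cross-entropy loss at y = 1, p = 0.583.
∂L/∂p = -1.715

∂L/∂p = -y/p + (1-y)/(1-p) = -1/0.583 + 0 = -1.715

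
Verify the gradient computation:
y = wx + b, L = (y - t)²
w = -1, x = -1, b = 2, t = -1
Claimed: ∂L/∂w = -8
Correct

y = (-1)(-1) + 2 = 3
∂L/∂y = 2(y - t) = 2(3 - -1) = 8
∂y/∂w = x = -1
∂L/∂w = 8 × -1 = -8

Claimed value: -8
Correct: The correct gradient is -8.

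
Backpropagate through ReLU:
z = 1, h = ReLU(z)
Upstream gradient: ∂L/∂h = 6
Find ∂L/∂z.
∂L/∂z = 6

h = ReLU(1) = 1
Since z > 0: ∂h/∂z = 1
∂L/∂z = ∂L/∂h · ∂h/∂z = 6 × 1 = 6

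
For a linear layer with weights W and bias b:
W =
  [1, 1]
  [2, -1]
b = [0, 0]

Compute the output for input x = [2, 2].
y = [4, 2]

Wx = [1×2 + 1×2, 2×2 + -1×2]
   = [4, 2]
y = Wx + b = [4 + 0, 2 + 0] = [4, 2]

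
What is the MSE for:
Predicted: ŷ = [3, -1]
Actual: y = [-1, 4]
MSE = 20.5

MSE = (1/2)((3--1)² + (-1-4)²) = (1/2)(16 + 25) = 20.5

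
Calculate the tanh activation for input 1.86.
0.9527

tanh(1.86) = (e^(1.86) - e^(-1.86))/(e^(1.86) + e^(-1.86)) = 0.9527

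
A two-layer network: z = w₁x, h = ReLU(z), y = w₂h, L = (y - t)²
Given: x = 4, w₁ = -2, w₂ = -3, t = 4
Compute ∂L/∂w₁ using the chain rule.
∂L/∂w₁ = 0

Forward pass:
z = w₁x = -2×4 = -8
h = ReLU(-8) = 0
y = w₂h = -3×0 = 0

Backward pass:
∂L/∂y = 2(y - t) = 2(0 - 4) = -8
∂y/∂h = w₂ = -3
∂h/∂z = 0 (ReLU derivative)
∂z/∂w₁ = x = 4

∂L/∂w₁ = -8 × -3 × 0 × 4 = 0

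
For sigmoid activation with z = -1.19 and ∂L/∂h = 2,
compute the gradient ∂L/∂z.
∂L/∂z = 0.3577

σ(-1.19) = 0.2333
σ'(-1.19) = σ(-1.19)(1 - σ(-1.19)) = 0.2333 × 0.7667 = 0.1788
∂L/∂z = ∂L/∂h · σ'(z) = 2 × 0.1788 = 0.3577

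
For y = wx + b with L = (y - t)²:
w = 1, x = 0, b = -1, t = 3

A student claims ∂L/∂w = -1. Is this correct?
Incorrect

y = (1)(0) + -1 = -1
∂L/∂y = 2(y - t) = 2(-1 - 3) = -8
∂y/∂w = x = 0
∂L/∂w = -8 × 0 = 0

Claimed value: -1
Incorrect: The correct gradient is 0.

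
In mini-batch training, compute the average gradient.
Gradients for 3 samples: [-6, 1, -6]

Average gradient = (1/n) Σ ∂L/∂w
Average gradient = -3.667

Average = (1/3)(-6 + 1 + -6) = -11/3 = -3.667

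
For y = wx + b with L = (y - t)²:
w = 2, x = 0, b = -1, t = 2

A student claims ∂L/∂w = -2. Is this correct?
Incorrect

y = (2)(0) + -1 = -1
∂L/∂y = 2(y - t) = 2(-1 - 2) = -6
∂y/∂w = x = 0
∂L/∂w = -6 × 0 = 0

Claimed value: -2
Incorrect: The correct gradient is 0.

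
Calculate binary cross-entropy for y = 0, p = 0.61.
L = 0.9416

L = -0·log(0.61) - 1·log(0.39) = -log(0.39) = 0.9416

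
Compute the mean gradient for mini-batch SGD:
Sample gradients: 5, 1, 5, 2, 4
Average gradient = 3.4

Average = (1/5)(5 + 1 + 5 + 2 + 4) = 17/5 = 3.4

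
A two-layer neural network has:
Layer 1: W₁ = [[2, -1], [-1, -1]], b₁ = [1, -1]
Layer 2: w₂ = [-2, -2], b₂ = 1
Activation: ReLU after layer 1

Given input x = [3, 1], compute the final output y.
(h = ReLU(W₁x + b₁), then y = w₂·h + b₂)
y = -11

Layer 1 pre-activation: z₁ = [6, -5]
After ReLU: h = [6, 0]
Layer 2 output: y = -2×6 + -2×0 + 1 = -11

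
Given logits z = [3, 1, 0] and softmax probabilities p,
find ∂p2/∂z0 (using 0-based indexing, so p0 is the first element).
∂p2/∂z0 = -0.03545

p = softmax(z) = [0.8438, 0.1142, 0.04201]
p2 = 0.04201, p0 = 0.8438

∂p2/∂z0 = -p2 × p0 = -0.04201 × 0.8438 = -0.03545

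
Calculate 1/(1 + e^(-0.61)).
0.6479

sigmoid(0.61) = 1/(1 + e^(-0.61)) = 1/(1 + 0.5434) = 0.6479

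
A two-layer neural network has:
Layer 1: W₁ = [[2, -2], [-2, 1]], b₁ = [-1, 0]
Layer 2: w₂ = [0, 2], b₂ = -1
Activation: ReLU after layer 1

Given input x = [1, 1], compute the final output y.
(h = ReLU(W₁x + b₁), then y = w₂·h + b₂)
y = -1

Layer 1 pre-activation: z₁ = [-1, -1]
After ReLU: h = [0, 0]
Layer 2 output: y = 0×0 + 2×0 + -1 = -1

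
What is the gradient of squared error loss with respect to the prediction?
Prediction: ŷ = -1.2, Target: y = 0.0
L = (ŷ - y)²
∂L/∂ŷ = -2.4

∂L/∂ŷ = 2(ŷ - y) = 2(-1.2 - 0.0) = 2(-1.2) = -2.4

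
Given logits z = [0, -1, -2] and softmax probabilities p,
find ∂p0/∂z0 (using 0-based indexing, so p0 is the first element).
∂p0/∂z0 = 0.2227

p = softmax(z) = [0.6652, 0.2447, 0.09003]
p0 = 0.6652

∂p0/∂z0 = p0(1 - p0) = 0.6652 × (1 - 0.6652) = 0.2227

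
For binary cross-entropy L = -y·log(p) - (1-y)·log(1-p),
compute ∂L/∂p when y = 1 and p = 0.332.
∂L/∂p = -3.012

∂L/∂p = -y/p + (1-y)/(1-p) = -1/0.332 + 0 = -3.012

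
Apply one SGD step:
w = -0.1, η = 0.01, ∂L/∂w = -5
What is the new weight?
w_new = -0.05

w_new = w - η·∂L/∂w = -0.1 - 0.01×(-5) = -0.1 - (-0.05) = -0.05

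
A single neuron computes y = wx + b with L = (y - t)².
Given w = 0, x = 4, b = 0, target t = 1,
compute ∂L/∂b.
∂L/∂b = -2

y = wx + b = (0)(4) + 0 = 0
∂L/∂y = 2(y - t) = 2(0 - 1) = -2
∂y/∂b = 1
∂L/∂b = ∂L/∂y · ∂y/∂b = -2 × 1 = -2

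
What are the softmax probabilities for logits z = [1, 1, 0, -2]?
p = [0.4136, 0.4136, 0.1522, 0.0206]

exp(z) = [2.718, 2.718, 1, 0.1353]
Sum = 6.572
p = [0.4136, 0.4136, 0.1522, 0.0206]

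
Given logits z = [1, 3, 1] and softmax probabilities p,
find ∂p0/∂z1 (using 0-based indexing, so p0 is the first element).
∂p0/∂z1 = -0.08382

p = softmax(z) = [0.1065, 0.787, 0.1065]
p0 = 0.1065, p1 = 0.787

∂p0/∂z1 = -p0 × p1 = -0.1065 × 0.787 = -0.08382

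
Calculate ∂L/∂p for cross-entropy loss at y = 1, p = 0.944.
∂L/∂p = -1.059

∂L/∂p = -y/p + (1-y)/(1-p) = -1/0.944 + 0 = -1.059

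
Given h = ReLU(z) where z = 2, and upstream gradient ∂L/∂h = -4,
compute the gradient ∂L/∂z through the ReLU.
∂L/∂z = -4

h = ReLU(2) = 2
Since z > 0: ∂h/∂z = 1
∂L/∂z = ∂L/∂h · ∂h/∂z = -4 × 1 = -4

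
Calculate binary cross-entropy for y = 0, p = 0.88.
L = 2.12

L = -0·log(0.88) - 1·log(0.12) = -log(0.12) = 2.12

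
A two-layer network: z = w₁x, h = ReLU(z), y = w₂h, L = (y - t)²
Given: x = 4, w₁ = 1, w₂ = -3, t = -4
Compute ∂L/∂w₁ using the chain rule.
∂L/∂w₁ = 192

Forward pass:
z = w₁x = 1×4 = 4
h = ReLU(4) = 4
y = w₂h = -3×4 = -12

Backward pass:
∂L/∂y = 2(y - t) = 2(-12 - -4) = -16
∂y/∂h = w₂ = -3
∂h/∂z = 1 (ReLU derivative)
∂z/∂w₁ = x = 4

∂L/∂w₁ = -16 × -3 × 1 × 4 = 192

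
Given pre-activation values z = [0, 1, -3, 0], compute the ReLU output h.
h = [0, 1, 0, 0]

ReLU applied element-wise: max(0,0)=0, max(0,1)=1, max(0,-3)=0, max(0,0)=0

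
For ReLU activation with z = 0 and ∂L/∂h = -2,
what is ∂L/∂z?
∂L/∂z = 0

h = ReLU(0) = 0
At z = 0: ∂h/∂z = 0 (by convention)
∂L/∂z = ∂L/∂h · ∂h/∂z = -2 × 0 = 0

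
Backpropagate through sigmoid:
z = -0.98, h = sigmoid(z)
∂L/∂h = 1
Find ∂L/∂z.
∂L/∂z = 0.1984

σ(-0.98) = 0.2729
σ'(-0.98) = σ(-0.98)(1 - σ(-0.98)) = 0.2729 × 0.7271 = 0.1984
∂L/∂z = ∂L/∂h · σ'(z) = 1 × 0.1984 = 0.1984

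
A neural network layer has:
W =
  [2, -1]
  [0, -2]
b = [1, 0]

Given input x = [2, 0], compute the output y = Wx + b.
y = [5, 0]

Wx = [2×2 + -1×0, 0×2 + -2×0]
   = [4, 0]
y = Wx + b = [4 + 1, 0 + 0] = [5, 0]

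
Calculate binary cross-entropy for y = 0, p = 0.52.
L = 0.734

L = -0·log(0.52) - 1·log(0.48) = -log(0.48) = 0.734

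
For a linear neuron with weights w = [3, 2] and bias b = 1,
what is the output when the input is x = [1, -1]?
y = 2

y = (3)(1) + (2)(-1) + 1 = 2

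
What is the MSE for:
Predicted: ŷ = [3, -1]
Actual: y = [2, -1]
MSE = 0.5

MSE = (1/2)((3-2)² + (-1--1)²) = (1/2)(1 + 0) = 0.5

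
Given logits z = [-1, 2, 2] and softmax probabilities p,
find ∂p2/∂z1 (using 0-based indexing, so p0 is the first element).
∂p2/∂z1 = -0.238

p = softmax(z) = [0.02429, 0.4879, 0.4879]
p2 = 0.4879, p1 = 0.4879

∂p2/∂z1 = -p2 × p1 = -0.4879 × 0.4879 = -0.238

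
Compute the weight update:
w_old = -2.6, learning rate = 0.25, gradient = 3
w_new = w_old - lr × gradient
w_new = -3.35

w_new = w - η·∂L/∂w = -2.6 - 0.25×(3) = -2.6 - (0.75) = -3.35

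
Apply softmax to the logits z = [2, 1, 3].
p = [0.2447, 0.09, 0.6652]

exp(z) = [7.389, 2.718, 20.09]
Sum = 30.19
p = [0.2447, 0.09, 0.6652]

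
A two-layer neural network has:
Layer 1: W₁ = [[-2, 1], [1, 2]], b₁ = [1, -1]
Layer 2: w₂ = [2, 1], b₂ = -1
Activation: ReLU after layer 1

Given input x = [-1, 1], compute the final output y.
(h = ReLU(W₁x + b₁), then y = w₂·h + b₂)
y = 7

Layer 1 pre-activation: z₁ = [4, 0]
After ReLU: h = [4, 0]
Layer 2 output: y = 2×4 + 1×0 + -1 = 7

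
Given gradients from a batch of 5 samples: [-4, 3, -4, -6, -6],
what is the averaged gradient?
Average gradient = -3.4

Average = (1/5)(-4 + 3 + -4 + -6 + -6) = -17/5 = -3.4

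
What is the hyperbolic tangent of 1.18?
0.8275

tanh(1.18) = (e^(1.18) - e^(-1.18))/(e^(1.18) + e^(-1.18)) = 0.8275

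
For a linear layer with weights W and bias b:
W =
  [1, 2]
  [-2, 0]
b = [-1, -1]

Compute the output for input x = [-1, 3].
y = [4, 1]

Wx = [1×-1 + 2×3, -2×-1 + 0×3]
   = [5, 2]
y = Wx + b = [5 + -1, 2 + -1] = [4, 1]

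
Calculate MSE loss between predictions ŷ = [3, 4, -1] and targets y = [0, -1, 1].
MSE = 12.67

MSE = (1/3)((3-0)² + (4--1)² + (-1-1)²) = (1/3)(9 + 25 + 4) = 12.67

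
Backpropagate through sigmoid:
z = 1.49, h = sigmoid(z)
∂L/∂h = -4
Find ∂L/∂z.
∂L/∂z = -0.6004

σ(1.49) = 0.8161
σ'(1.49) = σ(1.49)(1 - σ(1.49)) = 0.8161 × 0.1839 = 0.1501
∂L/∂z = ∂L/∂h · σ'(z) = -4 × 0.1501 = -0.6004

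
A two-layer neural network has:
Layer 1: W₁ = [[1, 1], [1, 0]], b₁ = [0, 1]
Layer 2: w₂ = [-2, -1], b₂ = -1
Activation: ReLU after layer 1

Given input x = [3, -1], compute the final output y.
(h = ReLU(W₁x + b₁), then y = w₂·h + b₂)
y = -9

Layer 1 pre-activation: z₁ = [2, 4]
After ReLU: h = [2, 4]
Layer 2 output: y = -2×2 + -1×4 + -1 = -9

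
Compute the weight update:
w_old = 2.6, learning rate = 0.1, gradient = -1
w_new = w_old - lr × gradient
w_new = 2.7

w_new = w - η·∂L/∂w = 2.6 - 0.1×(-1) = 2.6 - (-0.1) = 2.7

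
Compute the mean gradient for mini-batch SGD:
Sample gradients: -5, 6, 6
Average gradient = 2.333

Average = (1/3)(-5 + 6 + 6) = 7/3 = 2.333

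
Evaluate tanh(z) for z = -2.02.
-0.9654

tanh(-2.02) = (e^(-2.02) - e^(2.02))/(e^(-2.02) + e^(2.02)) = -0.9654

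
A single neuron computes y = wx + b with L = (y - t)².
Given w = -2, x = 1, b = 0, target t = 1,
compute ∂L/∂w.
∂L/∂w = -6

y = wx + b = (-2)(1) + 0 = -2
∂L/∂y = 2(y - t) = 2(-2 - 1) = -6
∂y/∂w = x = 1
∂L/∂w = ∂L/∂y · ∂y/∂w = -6 × 1 = -6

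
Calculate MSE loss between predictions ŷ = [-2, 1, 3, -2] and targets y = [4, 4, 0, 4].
MSE = 22.5

MSE = (1/4)((-2-4)² + (1-4)² + (3-0)² + (-2-4)²) = (1/4)(36 + 9 + 9 + 36) = 22.5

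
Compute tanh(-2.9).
-0.994

tanh(-2.9) = (e^(-2.9) - e^(2.9))/(e^(-2.9) + e^(2.9)) = -0.994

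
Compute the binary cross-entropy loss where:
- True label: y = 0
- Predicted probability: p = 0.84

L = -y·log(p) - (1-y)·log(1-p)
L = 1.833

L = -0·log(0.84) - 1·log(0.16) = -log(0.16) = 1.833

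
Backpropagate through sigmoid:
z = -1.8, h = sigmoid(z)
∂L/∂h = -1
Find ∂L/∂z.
∂L/∂z = -0.1217

σ(-1.8) = 0.1419
σ'(-1.8) = σ(-1.8)(1 - σ(-1.8)) = 0.1419 × 0.8581 = 0.1217
∂L/∂z = ∂L/∂h · σ'(z) = -1 × 0.1217 = -0.1217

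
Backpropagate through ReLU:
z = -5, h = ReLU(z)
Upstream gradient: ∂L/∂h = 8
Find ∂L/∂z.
∂L/∂z = 0

h = ReLU(-5) = 0
Since z < 0: ∂h/∂z = 0
∂L/∂z = ∂L/∂h · ∂h/∂z = 8 × 0 = 0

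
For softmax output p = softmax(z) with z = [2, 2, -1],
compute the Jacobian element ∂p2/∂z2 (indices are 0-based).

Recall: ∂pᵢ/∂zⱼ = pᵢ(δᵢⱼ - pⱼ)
∂p2/∂z2 = 0.0237

p = softmax(z) = [0.4879, 0.4879, 0.02429]
p2 = 0.02429

∂p2/∂z2 = p2(1 - p2) = 0.02429 × (1 - 0.02429) = 0.0237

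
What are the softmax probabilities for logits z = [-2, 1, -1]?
p = [0.042, 0.8438, 0.1142]

exp(z) = [0.1353, 2.718, 0.3679]
Sum = 3.221
p = [0.042, 0.8438, 0.1142]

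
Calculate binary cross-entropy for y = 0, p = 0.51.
L = 0.7133

L = -0·log(0.51) - 1·log(0.49) = -log(0.49) = 0.7133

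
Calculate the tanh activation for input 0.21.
0.207

tanh(0.21) = (e^(0.21) - e^(-0.21))/(e^(0.21) + e^(-0.21)) = 0.207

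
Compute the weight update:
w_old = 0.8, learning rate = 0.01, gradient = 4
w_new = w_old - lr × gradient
w_new = 0.76

w_new = w - η·∂L/∂w = 0.8 - 0.01×(4) = 0.8 - (0.04) = 0.76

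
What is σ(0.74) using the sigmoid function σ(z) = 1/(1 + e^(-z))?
0.677

sigmoid(0.74) = 1/(1 + e^(-0.74)) = 1/(1 + 0.4771) = 0.677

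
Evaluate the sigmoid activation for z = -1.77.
0.1455

sigmoid(-1.77) = 1/(1 + e^(1.77)) = 1/(1 + 5.871) = 0.1455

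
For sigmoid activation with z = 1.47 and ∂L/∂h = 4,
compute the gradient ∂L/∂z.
∂L/∂z = 0.608

σ(1.47) = 0.8131
σ'(1.47) = σ(1.47)(1 - σ(1.47)) = 0.8131 × 0.1869 = 0.152
∂L/∂z = ∂L/∂h · σ'(z) = 4 × 0.152 = 0.608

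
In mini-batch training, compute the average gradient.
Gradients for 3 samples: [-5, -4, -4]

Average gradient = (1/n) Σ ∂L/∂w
Average gradient = -4.333

Average = (1/3)(-5 + -4 + -4) = -13/3 = -4.333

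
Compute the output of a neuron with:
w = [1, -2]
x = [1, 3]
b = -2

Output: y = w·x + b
y = -7

y = (1)(1) + (-2)(3) + -2 = -7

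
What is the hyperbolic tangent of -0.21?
-0.207

tanh(-0.21) = (e^(-0.21) - e^(0.21))/(e^(-0.21) + e^(0.21)) = -0.207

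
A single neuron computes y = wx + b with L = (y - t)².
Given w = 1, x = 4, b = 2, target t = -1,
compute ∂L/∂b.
∂L/∂b = 14

y = wx + b = (1)(4) + 2 = 6
∂L/∂y = 2(y - t) = 2(6 - -1) = 14
∂y/∂b = 1
∂L/∂b = ∂L/∂y · ∂y/∂b = 14 × 1 = 14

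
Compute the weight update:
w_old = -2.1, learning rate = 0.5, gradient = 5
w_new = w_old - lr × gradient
w_new = -4.6

w_new = w - η·∂L/∂w = -2.1 - 0.5×(5) = -2.1 - (2.5) = -4.6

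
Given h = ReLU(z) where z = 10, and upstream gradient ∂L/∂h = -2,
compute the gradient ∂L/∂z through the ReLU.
∂L/∂z = -2

h = ReLU(10) = 10
Since z > 0: ∂h/∂z = 1
∂L/∂z = ∂L/∂h · ∂h/∂z = -2 × 1 = -2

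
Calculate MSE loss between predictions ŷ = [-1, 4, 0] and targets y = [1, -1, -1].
MSE = 10

MSE = (1/3)((-1-1)² + (4--1)² + (0--1)²) = (1/3)(4 + 25 + 1) = 10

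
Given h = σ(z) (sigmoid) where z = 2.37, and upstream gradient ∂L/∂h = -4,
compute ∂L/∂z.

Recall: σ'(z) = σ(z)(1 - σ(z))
∂L/∂z = -0.3127

σ(2.37) = 0.9145
σ'(2.37) = σ(2.37)(1 - σ(2.37)) = 0.9145 × 0.08549 = 0.07818
∂L/∂z = ∂L/∂h · σ'(z) = -4 × 0.07818 = -0.3127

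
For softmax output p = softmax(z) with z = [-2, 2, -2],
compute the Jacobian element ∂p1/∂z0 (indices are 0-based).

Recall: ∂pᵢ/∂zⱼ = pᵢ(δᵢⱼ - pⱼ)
∂p1/∂z0 = -0.01704

p = softmax(z) = [0.01767, 0.9647, 0.01767]
p1 = 0.9647, p0 = 0.01767

∂p1/∂z0 = -p1 × p0 = -0.9647 × 0.01767 = -0.01704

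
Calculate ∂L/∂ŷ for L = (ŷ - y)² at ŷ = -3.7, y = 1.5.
∂L/∂ŷ = -10.4

∂L/∂ŷ = 2(ŷ - y) = 2(-3.7 - 1.5) = 2(-5.2) = -10.4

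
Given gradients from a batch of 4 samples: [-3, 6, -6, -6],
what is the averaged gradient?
Average gradient = -2.25

Average = (1/4)(-3 + 6 + -6 + -6) = -9/4 = -2.25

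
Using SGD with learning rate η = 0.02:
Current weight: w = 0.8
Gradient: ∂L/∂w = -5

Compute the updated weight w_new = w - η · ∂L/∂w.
w_new = 0.9

w_new = w - η·∂L/∂w = 0.8 - 0.02×(-5) = 0.8 - (-0.1) = 0.9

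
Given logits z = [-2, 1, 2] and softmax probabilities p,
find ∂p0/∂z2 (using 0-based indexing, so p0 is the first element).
∂p0/∂z2 = -0.009532

p = softmax(z) = [0.01321, 0.2654, 0.7214]
p0 = 0.01321, p2 = 0.7214

∂p0/∂z2 = -p0 × p2 = -0.01321 × 0.7214 = -0.009532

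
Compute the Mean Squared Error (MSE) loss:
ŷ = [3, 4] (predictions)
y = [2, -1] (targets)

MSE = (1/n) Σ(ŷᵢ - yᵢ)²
MSE = 13

MSE = (1/2)((3-2)² + (4--1)²) = (1/2)(1 + 25) = 13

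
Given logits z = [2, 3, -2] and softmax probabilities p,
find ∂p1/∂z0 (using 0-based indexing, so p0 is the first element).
∂p1/∂z0 = -0.1947

p = softmax(z) = [0.2676, 0.7275, 0.004902]
p1 = 0.7275, p0 = 0.2676

∂p1/∂z0 = -p1 × p0 = -0.7275 × 0.2676 = -0.1947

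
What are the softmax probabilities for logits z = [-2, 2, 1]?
p = [0.0132, 0.7214, 0.2654]

exp(z) = [0.1353, 7.389, 2.718]
Sum = 10.24
p = [0.0132, 0.7214, 0.2654]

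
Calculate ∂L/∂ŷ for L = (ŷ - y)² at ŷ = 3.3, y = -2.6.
∂L/∂ŷ = 11.8

∂L/∂ŷ = 2(ŷ - y) = 2(3.3 - -2.6) = 2(5.9) = 11.8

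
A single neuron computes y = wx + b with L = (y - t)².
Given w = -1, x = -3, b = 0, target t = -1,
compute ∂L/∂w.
∂L/∂w = -24

y = wx + b = (-1)(-3) + 0 = 3
∂L/∂y = 2(y - t) = 2(3 - -1) = 8
∂y/∂w = x = -3
∂L/∂w = ∂L/∂y · ∂y/∂w = 8 × -3 = -24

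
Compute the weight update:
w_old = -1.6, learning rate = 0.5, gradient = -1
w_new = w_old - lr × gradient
w_new = -1.1

w_new = w - η·∂L/∂w = -1.6 - 0.5×(-1) = -1.6 - (-0.5) = -1.1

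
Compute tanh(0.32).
0.3095

tanh(0.32) = (e^(0.32) - e^(-0.32))/(e^(0.32) + e^(-0.32)) = 0.3095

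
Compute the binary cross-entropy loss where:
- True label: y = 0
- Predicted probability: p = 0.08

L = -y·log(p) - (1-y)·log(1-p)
L = 0.08338

L = -0·log(0.08) - 1·log(0.92) = -log(0.92) = 0.08338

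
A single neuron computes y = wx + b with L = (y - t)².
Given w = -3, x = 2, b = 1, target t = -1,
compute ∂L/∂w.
∂L/∂w = -16

y = wx + b = (-3)(2) + 1 = -5
∂L/∂y = 2(y - t) = 2(-5 - -1) = -8
∂y/∂w = x = 2
∂L/∂w = ∂L/∂y · ∂y/∂w = -8 × 2 = -16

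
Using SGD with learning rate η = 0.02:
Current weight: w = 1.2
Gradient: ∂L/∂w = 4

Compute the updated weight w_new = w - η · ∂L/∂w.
w_new = 1.12

w_new = w - η·∂L/∂w = 1.2 - 0.02×(4) = 1.2 - (0.08) = 1.12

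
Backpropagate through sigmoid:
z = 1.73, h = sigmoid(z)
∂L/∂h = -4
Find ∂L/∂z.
∂L/∂z = -0.5116

σ(1.73) = 0.8494
σ'(1.73) = σ(1.73)(1 - σ(1.73)) = 0.8494 × 0.1506 = 0.1279
∂L/∂z = ∂L/∂h · σ'(z) = -4 × 0.1279 = -0.5116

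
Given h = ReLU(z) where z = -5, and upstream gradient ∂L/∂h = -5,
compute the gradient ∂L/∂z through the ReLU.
∂L/∂z = 0

h = ReLU(-5) = 0
Since z < 0: ∂h/∂z = 0
∂L/∂z = ∂L/∂h · ∂h/∂z = -5 × 0 = 0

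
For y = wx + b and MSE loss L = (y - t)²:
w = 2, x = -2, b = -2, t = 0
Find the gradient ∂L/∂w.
∂L/∂w = 24

y = wx + b = (2)(-2) + -2 = -6
∂L/∂y = 2(y - t) = 2(-6 - 0) = -12
∂y/∂w = x = -2
∂L/∂w = ∂L/∂y · ∂y/∂w = -12 × -2 = 24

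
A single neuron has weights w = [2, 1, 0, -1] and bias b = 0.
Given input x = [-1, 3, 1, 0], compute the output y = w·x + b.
y = 1

y = (2)(-1) + (1)(3) + (0)(1) + (-1)(0) + 0 = 1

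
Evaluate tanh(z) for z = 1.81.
0.9478

tanh(1.81) = (e^(1.81) - e^(-1.81))/(e^(1.81) + e^(-1.81)) = 0.9478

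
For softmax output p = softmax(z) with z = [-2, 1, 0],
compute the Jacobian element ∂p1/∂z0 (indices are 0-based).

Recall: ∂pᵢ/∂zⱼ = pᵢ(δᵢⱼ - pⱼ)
∂p1/∂z0 = -0.02477

p = softmax(z) = [0.03512, 0.7054, 0.2595]
p1 = 0.7054, p0 = 0.03512

∂p1/∂z0 = -p1 × p0 = -0.7054 × 0.03512 = -0.02477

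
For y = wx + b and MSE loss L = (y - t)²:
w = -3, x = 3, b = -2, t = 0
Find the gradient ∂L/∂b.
∂L/∂b = -22

y = wx + b = (-3)(3) + -2 = -11
∂L/∂y = 2(y - t) = 2(-11 - 0) = -22
∂y/∂b = 1
∂L/∂b = ∂L/∂y · ∂y/∂b = -22 × 1 = -22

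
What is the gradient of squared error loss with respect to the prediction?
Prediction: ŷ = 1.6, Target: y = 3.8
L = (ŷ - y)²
∂L/∂ŷ = -4.4

∂L/∂ŷ = 2(ŷ - y) = 2(1.6 - 3.8) = 2(-2.2) = -4.4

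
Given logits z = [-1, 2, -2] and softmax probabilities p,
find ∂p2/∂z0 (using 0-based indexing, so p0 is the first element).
∂p2/∂z0 = -0.0007993

p = softmax(z) = [0.04661, 0.9362, 0.01715]
p2 = 0.01715, p0 = 0.04661

∂p2/∂z0 = -p2 × p0 = -0.01715 × 0.04661 = -0.0007993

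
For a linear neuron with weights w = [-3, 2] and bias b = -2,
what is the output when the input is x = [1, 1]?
y = -3

y = (-3)(1) + (2)(1) + -2 = -3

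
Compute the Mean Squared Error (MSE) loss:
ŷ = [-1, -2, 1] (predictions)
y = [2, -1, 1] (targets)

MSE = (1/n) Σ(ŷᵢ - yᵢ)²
MSE = 3.333

MSE = (1/3)((-1-2)² + (-2--1)² + (1-1)²) = (1/3)(9 + 1 + 0) = 3.333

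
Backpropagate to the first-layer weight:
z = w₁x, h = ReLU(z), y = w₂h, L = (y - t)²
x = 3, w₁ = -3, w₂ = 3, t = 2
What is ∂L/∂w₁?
∂L/∂w₁ = 0

Forward pass:
z = w₁x = -3×3 = -9
h = ReLU(-9) = 0
y = w₂h = 3×0 = 0

Backward pass:
∂L/∂y = 2(y - t) = 2(0 - 2) = -4
∂y/∂h = w₂ = 3
∂h/∂z = 0 (ReLU derivative)
∂z/∂w₁ = x = 3

∂L/∂w₁ = -4 × 3 × 0 × 3 = 0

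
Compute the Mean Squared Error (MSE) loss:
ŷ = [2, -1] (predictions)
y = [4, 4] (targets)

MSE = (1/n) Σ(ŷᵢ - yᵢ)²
MSE = 14.5

MSE = (1/2)((2-4)² + (-1-4)²) = (1/2)(4 + 25) = 14.5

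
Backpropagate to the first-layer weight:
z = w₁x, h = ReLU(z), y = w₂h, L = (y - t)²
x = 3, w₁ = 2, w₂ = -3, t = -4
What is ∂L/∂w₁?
∂L/∂w₁ = 252

Forward pass:
z = w₁x = 2×3 = 6
h = ReLU(6) = 6
y = w₂h = -3×6 = -18

Backward pass:
∂L/∂y = 2(y - t) = 2(-18 - -4) = -28
∂y/∂h = w₂ = -3
∂h/∂z = 1 (ReLU derivative)
∂z/∂w₁ = x = 3

∂L/∂w₁ = -28 × -3 × 1 × 3 = 252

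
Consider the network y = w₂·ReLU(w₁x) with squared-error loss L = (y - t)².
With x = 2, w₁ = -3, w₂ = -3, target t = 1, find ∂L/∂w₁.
∂L/∂w₁ = 0

Forward pass:
z = w₁x = -3×2 = -6
h = ReLU(-6) = 0
y = w₂h = -3×0 = 0

Backward pass:
∂L/∂y = 2(y - t) = 2(0 - 1) = -2
∂y/∂h = w₂ = -3
∂h/∂z = 0 (ReLU derivative)
∂z/∂w₁ = x = 2

∂L/∂w₁ = -2 × -3 × 0 × 2 = 0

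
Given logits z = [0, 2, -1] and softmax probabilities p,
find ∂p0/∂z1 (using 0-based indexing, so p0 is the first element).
∂p0/∂z1 = -0.09636

p = softmax(z) = [0.1142, 0.8438, 0.04201]
p0 = 0.1142, p1 = 0.8438

∂p0/∂z1 = -p0 × p1 = -0.1142 × 0.8438 = -0.09636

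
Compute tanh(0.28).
0.2729

tanh(0.28) = (e^(0.28) - e^(-0.28))/(e^(0.28) + e^(-0.28)) = 0.2729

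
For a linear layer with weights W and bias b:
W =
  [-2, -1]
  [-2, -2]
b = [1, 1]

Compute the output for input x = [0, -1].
y = [2, 3]

Wx = [-2×0 + -1×-1, -2×0 + -2×-1]
   = [1, 2]
y = Wx + b = [1 + 1, 2 + 1] = [2, 3]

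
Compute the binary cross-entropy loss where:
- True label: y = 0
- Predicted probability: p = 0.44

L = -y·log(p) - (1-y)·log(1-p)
L = 0.5798

L = -0·log(0.44) - 1·log(0.56) = -log(0.56) = 0.5798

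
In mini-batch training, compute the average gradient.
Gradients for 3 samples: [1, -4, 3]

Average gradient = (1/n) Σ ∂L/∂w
Average gradient = 0

Average = (1/3)(1 + -4 + 3) = 0/3 = 0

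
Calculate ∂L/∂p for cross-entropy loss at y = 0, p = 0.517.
∂L/∂p = 2.07

∂L/∂p = -y/p + (1-y)/(1-p) = 0 + 1/0.483 = 2.07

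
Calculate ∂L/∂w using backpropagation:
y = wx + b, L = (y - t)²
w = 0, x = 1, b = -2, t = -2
∂L/∂w = 0

y = wx + b = (0)(1) + -2 = -2
∂L/∂y = 2(y - t) = 2(-2 - -2) = 0
∂y/∂w = x = 1
∂L/∂w = ∂L/∂y · ∂y/∂w = 0 × 1 = 0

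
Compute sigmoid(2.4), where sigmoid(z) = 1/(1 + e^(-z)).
0.9168

sigmoid(2.4) = 1/(1 + e^(-2.4)) = 1/(1 + 0.09072) = 0.9168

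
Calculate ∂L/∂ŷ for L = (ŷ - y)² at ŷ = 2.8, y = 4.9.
∂L/∂ŷ = -4.2

∂L/∂ŷ = 2(ŷ - y) = 2(2.8 - 4.9) = 2(-2.1) = -4.2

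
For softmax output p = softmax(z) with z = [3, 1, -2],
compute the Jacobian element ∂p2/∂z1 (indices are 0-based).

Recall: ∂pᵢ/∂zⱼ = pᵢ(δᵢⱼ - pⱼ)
∂p2/∂z1 = -0.0006991

p = softmax(z) = [0.8756, 0.1185, 0.0059]
p2 = 0.0059, p1 = 0.1185

∂p2/∂z1 = -p2 × p1 = -0.0059 × 0.1185 = -0.0006991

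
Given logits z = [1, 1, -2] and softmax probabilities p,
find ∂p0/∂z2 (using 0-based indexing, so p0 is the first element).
∂p0/∂z2 = -0.01185

p = softmax(z) = [0.4879, 0.4879, 0.02429]
p0 = 0.4879, p2 = 0.02429

∂p0/∂z2 = -p0 × p2 = -0.4879 × 0.02429 = -0.01185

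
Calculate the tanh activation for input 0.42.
0.3969

tanh(0.42) = (e^(0.42) - e^(-0.42))/(e^(0.42) + e^(-0.42)) = 0.3969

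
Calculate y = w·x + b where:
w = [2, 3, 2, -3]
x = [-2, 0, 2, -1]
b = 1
y = 4

y = (2)(-2) + (3)(0) + (2)(2) + (-3)(-1) + 1 = 4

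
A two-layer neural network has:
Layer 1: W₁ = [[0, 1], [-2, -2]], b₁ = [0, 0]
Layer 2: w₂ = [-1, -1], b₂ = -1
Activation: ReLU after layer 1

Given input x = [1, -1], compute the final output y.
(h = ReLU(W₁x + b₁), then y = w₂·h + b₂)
y = -1

Layer 1 pre-activation: z₁ = [-1, 0]
After ReLU: h = [0, 0]
Layer 2 output: y = -1×0 + -1×0 + -1 = -1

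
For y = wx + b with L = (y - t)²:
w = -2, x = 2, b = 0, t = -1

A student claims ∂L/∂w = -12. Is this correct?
Correct

y = (-2)(2) + 0 = -4
∂L/∂y = 2(y - t) = 2(-4 - -1) = -6
∂y/∂w = x = 2
∂L/∂w = -6 × 2 = -12

Claimed value: -12
Correct: The correct gradient is -12.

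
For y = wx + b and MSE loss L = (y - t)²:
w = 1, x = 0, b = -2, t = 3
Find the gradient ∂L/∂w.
∂L/∂w = 0

y = wx + b = (1)(0) + -2 = -2
∂L/∂y = 2(y - t) = 2(-2 - 3) = -10
∂y/∂w = x = 0
∂L/∂w = ∂L/∂y · ∂y/∂w = -10 × 0 = 0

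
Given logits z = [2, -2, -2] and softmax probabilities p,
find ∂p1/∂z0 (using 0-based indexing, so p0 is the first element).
∂p1/∂z0 = -0.01704

p = softmax(z) = [0.9647, 0.01767, 0.01767]
p1 = 0.01767, p0 = 0.9647

∂p1/∂z0 = -p1 × p0 = -0.01767 × 0.9647 = -0.01704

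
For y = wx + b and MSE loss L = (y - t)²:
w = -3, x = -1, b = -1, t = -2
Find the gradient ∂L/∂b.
∂L/∂b = 8

y = wx + b = (-3)(-1) + -1 = 2
∂L/∂y = 2(y - t) = 2(2 - -2) = 8
∂y/∂b = 1
∂L/∂b = ∂L/∂y · ∂y/∂b = 8 × 1 = 8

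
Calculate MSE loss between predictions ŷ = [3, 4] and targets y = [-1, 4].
MSE = 8

MSE = (1/2)((3--1)² + (4-4)²) = (1/2)(16 + 0) = 8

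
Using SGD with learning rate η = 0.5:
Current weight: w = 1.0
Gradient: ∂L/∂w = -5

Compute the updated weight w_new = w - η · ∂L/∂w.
w_new = 3.5

w_new = w - η·∂L/∂w = 1.0 - 0.5×(-5) = 1.0 - (-2.5) = 3.5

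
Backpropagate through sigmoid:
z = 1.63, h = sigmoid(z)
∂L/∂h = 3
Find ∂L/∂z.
∂L/∂z = 0.411

σ(1.63) = 0.8362
σ'(1.63) = σ(1.63)(1 - σ(1.63)) = 0.8362 × 0.1638 = 0.137
∂L/∂z = ∂L/∂h · σ'(z) = 3 × 0.137 = 0.411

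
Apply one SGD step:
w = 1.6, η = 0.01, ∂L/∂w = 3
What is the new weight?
w_new = 1.57

w_new = w - η·∂L/∂w = 1.6 - 0.01×(3) = 1.6 - (0.03) = 1.57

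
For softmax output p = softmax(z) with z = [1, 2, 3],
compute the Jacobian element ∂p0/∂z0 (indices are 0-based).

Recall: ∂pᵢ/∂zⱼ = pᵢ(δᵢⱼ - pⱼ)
∂p0/∂z0 = 0.08193

p = softmax(z) = [0.09003, 0.2447, 0.6652]
p0 = 0.09003

∂p0/∂z0 = p0(1 - p0) = 0.09003 × (1 - 0.09003) = 0.08193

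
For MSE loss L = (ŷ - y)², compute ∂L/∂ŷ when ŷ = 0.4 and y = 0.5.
∂L/∂ŷ = -0.2

∂L/∂ŷ = 2(ŷ - y) = 2(0.4 - 0.5) = 2(-0.1) = -0.2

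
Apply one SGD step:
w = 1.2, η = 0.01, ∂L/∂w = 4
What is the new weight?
w_new = 1.16

w_new = w - η·∂L/∂w = 1.2 - 0.01×(4) = 1.2 - (0.04) = 1.16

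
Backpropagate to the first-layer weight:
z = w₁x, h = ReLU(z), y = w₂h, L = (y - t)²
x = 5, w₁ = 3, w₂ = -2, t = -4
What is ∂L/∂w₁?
∂L/∂w₁ = 520

Forward pass:
z = w₁x = 3×5 = 15
h = ReLU(15) = 15
y = w₂h = -2×15 = -30

Backward pass:
∂L/∂y = 2(y - t) = 2(-30 - -4) = -52
∂y/∂h = w₂ = -2
∂h/∂z = 1 (ReLU derivative)
∂z/∂w₁ = x = 5

∂L/∂w₁ = -52 × -2 × 1 × 5 = 520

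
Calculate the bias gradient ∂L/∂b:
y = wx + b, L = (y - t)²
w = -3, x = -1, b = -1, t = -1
∂L/∂b = 6

y = wx + b = (-3)(-1) + -1 = 2
∂L/∂y = 2(y - t) = 2(2 - -1) = 6
∂y/∂b = 1
∂L/∂b = ∂L/∂y · ∂y/∂b = 6 × 1 = 6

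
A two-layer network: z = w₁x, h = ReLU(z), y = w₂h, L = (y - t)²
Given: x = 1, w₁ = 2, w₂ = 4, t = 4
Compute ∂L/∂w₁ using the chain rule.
∂L/∂w₁ = 32

Forward pass:
z = w₁x = 2×1 = 2
h = ReLU(2) = 2
y = w₂h = 4×2 = 8

Backward pass:
∂L/∂y = 2(y - t) = 2(8 - 4) = 8
∂y/∂h = w₂ = 4
∂h/∂z = 1 (ReLU derivative)
∂z/∂w₁ = x = 1

∂L/∂w₁ = 8 × 4 × 1 × 1 = 32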